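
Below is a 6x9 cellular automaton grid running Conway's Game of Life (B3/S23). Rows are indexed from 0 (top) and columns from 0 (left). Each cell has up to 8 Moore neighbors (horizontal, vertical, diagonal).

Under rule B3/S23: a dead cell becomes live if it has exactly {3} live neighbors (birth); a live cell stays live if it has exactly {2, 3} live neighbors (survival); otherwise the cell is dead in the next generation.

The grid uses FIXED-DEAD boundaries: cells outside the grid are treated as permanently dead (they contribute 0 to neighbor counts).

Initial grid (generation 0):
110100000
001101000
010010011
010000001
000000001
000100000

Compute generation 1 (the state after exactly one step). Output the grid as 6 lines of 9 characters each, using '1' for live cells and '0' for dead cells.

Simulating step by step:
Generation 0 (given above): 14 live cells
Generation 1: 11 live cells
(generation 1 grid is the final answer)

Answer: 010110000
100100000
010110011
000000001
000000000
000000000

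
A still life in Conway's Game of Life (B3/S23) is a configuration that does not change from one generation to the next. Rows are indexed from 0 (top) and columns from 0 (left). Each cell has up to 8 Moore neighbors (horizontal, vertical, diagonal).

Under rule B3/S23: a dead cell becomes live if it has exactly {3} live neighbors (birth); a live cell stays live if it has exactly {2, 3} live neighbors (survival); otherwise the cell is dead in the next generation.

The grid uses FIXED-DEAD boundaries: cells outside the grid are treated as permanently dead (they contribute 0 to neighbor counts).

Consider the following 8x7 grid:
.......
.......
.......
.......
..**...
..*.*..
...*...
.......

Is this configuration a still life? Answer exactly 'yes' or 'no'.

Compute generation 1 and compare to generation 0 (given above):
Generation 1:
.......
.......
.......
.......
..**...
..*.*..
...*...
.......
The grids are IDENTICAL -> still life.

Answer: yes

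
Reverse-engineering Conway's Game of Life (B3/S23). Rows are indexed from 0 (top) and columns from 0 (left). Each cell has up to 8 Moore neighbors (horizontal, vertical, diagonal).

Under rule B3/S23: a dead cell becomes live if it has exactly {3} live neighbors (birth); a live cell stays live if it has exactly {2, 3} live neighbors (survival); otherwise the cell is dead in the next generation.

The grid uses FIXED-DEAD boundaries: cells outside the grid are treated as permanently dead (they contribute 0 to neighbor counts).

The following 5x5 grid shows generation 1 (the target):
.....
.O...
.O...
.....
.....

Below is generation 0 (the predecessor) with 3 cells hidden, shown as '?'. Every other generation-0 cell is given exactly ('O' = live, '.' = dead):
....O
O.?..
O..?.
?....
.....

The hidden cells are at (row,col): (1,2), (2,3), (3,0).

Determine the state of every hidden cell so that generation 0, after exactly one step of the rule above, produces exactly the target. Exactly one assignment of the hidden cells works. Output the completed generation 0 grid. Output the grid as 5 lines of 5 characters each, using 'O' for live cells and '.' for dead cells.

Hidden generation-0 cells (in order): (1,2), (2,3), (3,0).
A hidden cell only influences target cells in its own 3x3 neighborhood. Try each of the 2^3 = 8 assignments, step the completed generation 0 forward once under B3/S23, and compare with the target:
  (1,2)=. (2,3)=. (3,0)=. -> step gives (1,1)='.' but target has 'O' -> reject
  (1,2)=. (2,3)=. (3,0)=O -> step gives (1,1)='.' but target has 'O' -> reject
  (1,2)=. (2,3)=O (3,0)=. -> step gives (1,1)='.' but target has 'O' -> reject
  (1,2)=. (2,3)=O (3,0)=O -> step gives (1,1)='.' but target has 'O' -> reject
  (1,2)=O (2,3)=. (3,0)=. -> step reproduces the target at every cell -> ACCEPT
  (1,2)=O (2,3)=. (3,0)=O -> step gives (2,0)='O' but target has '.' -> reject
  (1,2)=O (2,3)=O (3,0)=. -> step gives (1,3)='O' but target has '.' -> reject
  (1,2)=O (2,3)=O (3,0)=O -> step gives (1,3)='O' but target has '.' -> reject
Unique solution: (1,2)=live, (2,3)=dead, (3,0)=dead.
Check: live-neighbor counts of every cell in the completed generation 0:
12120
13021
13110
11000
00000
Applying B3/S23 to generation 0 with these counts gives:
.....
.O...
.O...
.....
.....
which matches the target exactly.

Answer: ....O
O.O..
O....
.....
.....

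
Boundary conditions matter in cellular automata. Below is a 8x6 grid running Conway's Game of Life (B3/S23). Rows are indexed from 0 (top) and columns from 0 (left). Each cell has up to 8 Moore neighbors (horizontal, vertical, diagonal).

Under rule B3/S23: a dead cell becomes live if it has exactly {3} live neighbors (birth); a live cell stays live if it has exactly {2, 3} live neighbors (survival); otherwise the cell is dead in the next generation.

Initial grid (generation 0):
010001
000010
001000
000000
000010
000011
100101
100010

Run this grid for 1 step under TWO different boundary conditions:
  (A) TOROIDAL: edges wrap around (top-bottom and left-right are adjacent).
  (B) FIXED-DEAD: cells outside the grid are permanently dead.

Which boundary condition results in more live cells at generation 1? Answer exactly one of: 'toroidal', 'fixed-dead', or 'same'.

Answer: toroidal

Derivation:
Under TOROIDAL boundary, generation 1:
100011
000000
000000
000000
000011
100100
100100
010010
Population = 11

Under FIXED-DEAD boundary, generation 1:
000000
000000
000000
000000
000011
000101
000101
000010
Population = 7

Comparison: toroidal=11, fixed-dead=7 -> toroidal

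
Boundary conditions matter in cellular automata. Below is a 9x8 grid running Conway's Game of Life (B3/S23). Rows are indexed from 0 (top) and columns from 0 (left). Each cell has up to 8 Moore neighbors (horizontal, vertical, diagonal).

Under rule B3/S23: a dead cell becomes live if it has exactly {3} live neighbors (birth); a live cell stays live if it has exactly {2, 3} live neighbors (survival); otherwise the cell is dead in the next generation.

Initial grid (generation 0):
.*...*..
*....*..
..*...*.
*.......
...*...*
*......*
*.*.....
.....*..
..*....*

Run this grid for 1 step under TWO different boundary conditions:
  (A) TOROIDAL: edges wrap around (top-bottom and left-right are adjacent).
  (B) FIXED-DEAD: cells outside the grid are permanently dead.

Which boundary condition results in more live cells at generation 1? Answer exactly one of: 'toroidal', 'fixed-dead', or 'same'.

Under TOROIDAL boundary, generation 1:
**....*.
.*...**.
.*.....*
.......*
.......*
**.....*
**.....*
.*......
......*.
Population = 18

Under FIXED-DEAD boundary, generation 1:
........
.*...**.
.*......
........
........
.*......
.*......
.*......
........
Population = 7

Comparison: toroidal=18, fixed-dead=7 -> toroidal

Answer: toroidal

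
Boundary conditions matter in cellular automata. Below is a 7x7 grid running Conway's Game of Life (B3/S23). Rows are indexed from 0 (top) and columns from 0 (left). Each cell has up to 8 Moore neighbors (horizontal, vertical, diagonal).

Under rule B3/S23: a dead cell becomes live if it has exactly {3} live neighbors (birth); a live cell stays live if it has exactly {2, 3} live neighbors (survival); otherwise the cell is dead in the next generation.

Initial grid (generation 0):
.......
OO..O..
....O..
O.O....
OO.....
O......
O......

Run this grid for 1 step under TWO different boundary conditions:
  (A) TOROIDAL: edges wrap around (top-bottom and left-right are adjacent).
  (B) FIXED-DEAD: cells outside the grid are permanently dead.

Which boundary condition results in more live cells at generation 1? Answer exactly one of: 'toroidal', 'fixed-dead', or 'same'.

Under TOROIDAL boundary, generation 1:
OO.....
.......
O..O...
O......
O.....O
O.....O
.......
Population = 9

Under FIXED-DEAD boundary, generation 1:
.......
.......
O..O...
O......
O......
O......
.......
Population = 5

Comparison: toroidal=9, fixed-dead=5 -> toroidal

Answer: toroidal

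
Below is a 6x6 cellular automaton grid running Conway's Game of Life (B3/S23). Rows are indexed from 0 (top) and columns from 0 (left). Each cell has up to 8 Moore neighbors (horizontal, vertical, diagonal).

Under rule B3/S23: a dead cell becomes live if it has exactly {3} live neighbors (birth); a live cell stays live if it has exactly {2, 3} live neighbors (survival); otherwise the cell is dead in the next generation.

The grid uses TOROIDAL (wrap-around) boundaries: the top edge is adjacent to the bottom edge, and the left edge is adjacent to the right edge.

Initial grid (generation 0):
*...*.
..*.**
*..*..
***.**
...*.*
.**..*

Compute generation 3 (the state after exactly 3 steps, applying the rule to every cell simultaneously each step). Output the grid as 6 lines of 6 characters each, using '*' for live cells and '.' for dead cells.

Answer: ..*.*.
****.*
*.**..
..*..*
*.***.
**.*..

Derivation:
Simulating step by step:
Generation 0 (given above): 17 live cells
Generation 1: 13 live cells
*.*.*.
**..*.
......
.**...
...*..
.***.*
Generation 2: 13 live cells
....*.
**.*..
*.*...
..*...
*..**.
**...*
Generation 3: 19 live cells
(generation 3 grid is the final answer)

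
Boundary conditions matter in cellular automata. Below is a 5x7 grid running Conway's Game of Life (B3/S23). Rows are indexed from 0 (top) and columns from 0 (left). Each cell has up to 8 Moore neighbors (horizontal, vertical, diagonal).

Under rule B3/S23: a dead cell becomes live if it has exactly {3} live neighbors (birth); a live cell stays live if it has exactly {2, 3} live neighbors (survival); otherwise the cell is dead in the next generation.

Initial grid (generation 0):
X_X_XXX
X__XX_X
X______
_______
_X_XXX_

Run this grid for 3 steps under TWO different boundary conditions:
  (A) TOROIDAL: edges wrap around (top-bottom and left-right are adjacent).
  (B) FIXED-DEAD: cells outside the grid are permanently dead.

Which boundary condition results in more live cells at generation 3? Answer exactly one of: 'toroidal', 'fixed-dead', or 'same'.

Answer: toroidal

Derivation:
Under TOROIDAL boundary, generation 3:
____X__
___X_X_
_____X_
_X___X_
_X__X__
Population = 8

Under FIXED-DEAD boundary, generation 3:
___XX__
__X____
___X_X_
____X__
_______
Population = 6

Comparison: toroidal=8, fixed-dead=6 -> toroidal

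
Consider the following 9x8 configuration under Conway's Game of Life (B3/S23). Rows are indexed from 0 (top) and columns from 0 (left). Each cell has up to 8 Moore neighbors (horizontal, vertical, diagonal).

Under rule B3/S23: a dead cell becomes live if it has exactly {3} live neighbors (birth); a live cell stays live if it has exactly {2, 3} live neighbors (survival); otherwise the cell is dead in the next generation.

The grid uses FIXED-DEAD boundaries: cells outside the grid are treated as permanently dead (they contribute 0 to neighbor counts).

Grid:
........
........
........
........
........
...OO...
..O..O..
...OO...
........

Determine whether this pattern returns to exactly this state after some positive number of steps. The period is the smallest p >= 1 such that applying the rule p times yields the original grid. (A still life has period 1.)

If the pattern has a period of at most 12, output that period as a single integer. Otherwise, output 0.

Simulating and comparing each generation to the original:
Gen 0 (original, given above): 6 live cells
Gen 1: 6 live cells, MATCHES original -> period = 1

Answer: 1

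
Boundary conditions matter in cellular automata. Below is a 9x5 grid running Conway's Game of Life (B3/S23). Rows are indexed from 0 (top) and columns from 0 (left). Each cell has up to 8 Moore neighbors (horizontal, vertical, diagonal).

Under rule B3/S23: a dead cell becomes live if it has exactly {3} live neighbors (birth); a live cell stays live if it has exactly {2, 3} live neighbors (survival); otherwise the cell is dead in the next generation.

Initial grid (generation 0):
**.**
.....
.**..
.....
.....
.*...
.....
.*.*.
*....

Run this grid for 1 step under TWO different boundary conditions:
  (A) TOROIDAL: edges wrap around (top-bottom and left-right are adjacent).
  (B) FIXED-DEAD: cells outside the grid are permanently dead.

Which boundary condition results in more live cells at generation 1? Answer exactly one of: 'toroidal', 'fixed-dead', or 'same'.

Under TOROIDAL boundary, generation 1:
**..*
...**
.....
.....
.....
.....
..*..
.....
...*.
Population = 7

Under FIXED-DEAD boundary, generation 1:
.....
*..*.
.....
.....
.....
.....
..*..
.....
.....
Population = 3

Comparison: toroidal=7, fixed-dead=3 -> toroidal

Answer: toroidal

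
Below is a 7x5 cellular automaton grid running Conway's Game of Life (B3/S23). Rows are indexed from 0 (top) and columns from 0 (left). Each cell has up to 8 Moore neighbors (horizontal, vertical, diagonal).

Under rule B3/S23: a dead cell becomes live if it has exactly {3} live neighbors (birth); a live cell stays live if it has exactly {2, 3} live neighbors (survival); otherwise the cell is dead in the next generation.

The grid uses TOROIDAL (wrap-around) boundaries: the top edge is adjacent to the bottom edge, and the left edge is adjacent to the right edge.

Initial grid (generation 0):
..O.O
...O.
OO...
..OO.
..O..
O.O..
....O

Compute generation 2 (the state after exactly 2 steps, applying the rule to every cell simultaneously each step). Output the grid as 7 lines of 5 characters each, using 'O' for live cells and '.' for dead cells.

Simulating step by step:
Generation 0 (given above): 11 live cells
Generation 1: 17 live cells
....O
OOOOO
.O.OO
..OO.
..O..
.O.O.
OO..O
Generation 2: 11 live cells
(generation 2 grid is the final answer)

Answer: .....
.O...
.....
.O..O
.O...
.O.OO
.OOOO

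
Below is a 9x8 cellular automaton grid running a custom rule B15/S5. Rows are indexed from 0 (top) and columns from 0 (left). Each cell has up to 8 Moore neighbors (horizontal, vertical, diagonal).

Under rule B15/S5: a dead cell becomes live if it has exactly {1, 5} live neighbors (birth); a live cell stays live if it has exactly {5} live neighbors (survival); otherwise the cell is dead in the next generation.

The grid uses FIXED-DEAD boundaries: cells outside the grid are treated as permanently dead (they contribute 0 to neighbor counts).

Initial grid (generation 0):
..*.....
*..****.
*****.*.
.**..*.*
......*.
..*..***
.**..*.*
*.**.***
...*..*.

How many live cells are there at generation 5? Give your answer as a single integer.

Answer: 15

Derivation:
Simulating step by step:
Generation 0 (given above): 33 live cells
Generation 1: 15 live cells
*......*
.***....
.****...
........
*.....*.
*.....*.
........
......*.
*.......
Generation 2: 20 live cells
....*.*.
..*..***
..*..*..
......**
........
........
**......
**...*.*
.*...***
Generation 3: 12 live cells
.**.....
........
........
.****...
.....*..
..*.....
....**.*
......*.
........
Generation 4: 18 live cells
*..*....
*..*....
*....*..
*.....*.
*.....*.
.*.....*
.**.....
...*....
.....***
Generation 5: 15 live cells
........
.....**.
..**...*
....*...
..*.....
...*.*..
....*.**
*.......
..**....
Population at generation 5: 15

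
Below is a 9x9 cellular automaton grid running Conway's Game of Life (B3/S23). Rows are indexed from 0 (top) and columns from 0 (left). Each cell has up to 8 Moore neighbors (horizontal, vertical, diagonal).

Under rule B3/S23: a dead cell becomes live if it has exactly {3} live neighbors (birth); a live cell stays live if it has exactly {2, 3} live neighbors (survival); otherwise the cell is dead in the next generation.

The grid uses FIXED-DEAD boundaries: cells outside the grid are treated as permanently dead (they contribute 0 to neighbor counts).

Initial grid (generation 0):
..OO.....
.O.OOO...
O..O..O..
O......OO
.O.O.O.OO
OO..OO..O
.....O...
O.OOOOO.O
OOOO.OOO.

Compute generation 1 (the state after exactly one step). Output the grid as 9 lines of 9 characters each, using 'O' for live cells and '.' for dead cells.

Simulating step by step:
Generation 0 (given above): 37 live cells
Generation 1: 31 live cells
(generation 1 grid is the final answer)

Answer: ..OO.....
.O...O...
OOOO.OOO.
OOO.O...O
.OO..O...
OOO..O.OO
O.O....O.
O........
O......O.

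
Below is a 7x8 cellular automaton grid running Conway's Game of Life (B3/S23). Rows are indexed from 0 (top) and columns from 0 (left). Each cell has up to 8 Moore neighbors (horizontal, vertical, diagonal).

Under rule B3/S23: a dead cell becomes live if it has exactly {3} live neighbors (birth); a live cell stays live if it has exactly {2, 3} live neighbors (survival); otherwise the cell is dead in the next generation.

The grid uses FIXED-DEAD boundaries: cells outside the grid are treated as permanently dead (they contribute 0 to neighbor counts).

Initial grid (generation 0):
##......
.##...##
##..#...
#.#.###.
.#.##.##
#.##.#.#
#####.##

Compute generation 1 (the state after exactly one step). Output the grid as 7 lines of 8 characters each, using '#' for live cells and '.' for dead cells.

Answer: ###.....
..#.....
#...#..#
#.#...##
#......#
#.......
#...####

Derivation:
Simulating step by step:
Generation 0 (given above): 31 live cells
Generation 1: 19 live cells
(generation 1 grid is the final answer)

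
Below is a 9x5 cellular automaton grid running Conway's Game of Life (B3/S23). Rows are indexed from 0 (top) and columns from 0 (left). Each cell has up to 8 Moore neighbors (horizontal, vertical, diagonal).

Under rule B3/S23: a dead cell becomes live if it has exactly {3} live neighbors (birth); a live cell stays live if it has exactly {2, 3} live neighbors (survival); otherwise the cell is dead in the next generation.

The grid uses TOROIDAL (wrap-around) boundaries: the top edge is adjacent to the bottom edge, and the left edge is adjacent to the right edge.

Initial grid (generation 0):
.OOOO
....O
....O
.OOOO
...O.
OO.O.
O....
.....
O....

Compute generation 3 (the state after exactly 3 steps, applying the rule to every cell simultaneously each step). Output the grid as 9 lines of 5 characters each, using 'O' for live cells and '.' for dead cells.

Answer: .....
...O.
.O..O
.O...
..O..
OOO.O
.....
.....
.....

Derivation:
Simulating step by step:
Generation 0 (given above): 16 live cells
Generation 1: 22 live cells
.OOOO
..O.O
..O.O
O.O.O
.....
OOO..
OO..O
.....
OOOOO
Generation 2: 13 live cells
.....
....O
..O.O
OO..O
..OOO
..O.O
..O.O
.....
.....
Generation 3: 9 live cells
(generation 3 grid is the final answer)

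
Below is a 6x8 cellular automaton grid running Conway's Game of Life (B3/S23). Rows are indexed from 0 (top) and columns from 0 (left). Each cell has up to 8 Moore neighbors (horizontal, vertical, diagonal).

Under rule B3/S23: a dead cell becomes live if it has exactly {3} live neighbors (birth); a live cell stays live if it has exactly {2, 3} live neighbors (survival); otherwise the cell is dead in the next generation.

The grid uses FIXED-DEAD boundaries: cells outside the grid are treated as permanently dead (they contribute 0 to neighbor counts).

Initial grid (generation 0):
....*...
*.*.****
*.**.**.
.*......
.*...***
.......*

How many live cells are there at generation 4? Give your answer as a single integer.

Simulating step by step:
Generation 0 (given above): 18 live cells
Generation 1: 16 live cells
...**.*.
..*....*
*.**...*
**..*..*
......**
.......*
Generation 2: 20 live cells
...*....
.**.*.**
*.**..**
****...*
......**
......**
Generation 3: 16 live cells
..**....
.*..****
*...**..
*..*....
.**.....
......**
Generation 4: 17 live cells
..*****.
.**...*.
**.*....
*.***...
.**.....
........
Population at generation 4: 17

Answer: 17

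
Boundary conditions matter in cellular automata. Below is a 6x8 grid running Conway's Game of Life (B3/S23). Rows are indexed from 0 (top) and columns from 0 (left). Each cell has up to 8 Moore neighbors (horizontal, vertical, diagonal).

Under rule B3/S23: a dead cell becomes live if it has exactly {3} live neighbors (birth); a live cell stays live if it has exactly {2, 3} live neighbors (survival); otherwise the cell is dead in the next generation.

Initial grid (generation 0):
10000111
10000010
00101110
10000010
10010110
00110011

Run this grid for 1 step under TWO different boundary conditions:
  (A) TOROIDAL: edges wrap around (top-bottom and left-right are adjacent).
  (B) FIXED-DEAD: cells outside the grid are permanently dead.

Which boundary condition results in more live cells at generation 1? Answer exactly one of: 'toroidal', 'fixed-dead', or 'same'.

Under TOROIDAL boundary, generation 1:
11000100
11001000
01000010
01010000
11111100
01110000
Population = 19

Under FIXED-DEAD boundary, generation 1:
00000111
01001000
01000011
01010001
01111100
00111111
Population = 22

Comparison: toroidal=19, fixed-dead=22 -> fixed-dead

Answer: fixed-dead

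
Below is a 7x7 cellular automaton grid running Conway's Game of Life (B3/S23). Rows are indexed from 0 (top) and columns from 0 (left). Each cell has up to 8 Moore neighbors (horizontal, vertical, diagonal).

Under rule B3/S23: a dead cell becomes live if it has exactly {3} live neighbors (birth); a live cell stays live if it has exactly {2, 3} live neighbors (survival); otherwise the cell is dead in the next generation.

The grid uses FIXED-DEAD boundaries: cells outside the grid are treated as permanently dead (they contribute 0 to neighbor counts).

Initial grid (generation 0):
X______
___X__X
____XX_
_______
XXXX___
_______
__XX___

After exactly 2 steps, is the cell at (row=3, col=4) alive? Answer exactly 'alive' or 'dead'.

Answer: alive

Derivation:
Simulating step by step:
Generation 0 (given above): 11 live cells
Generation 1: 10 live cells
_______
____XX_
____XX_
_XXXX__
_XX____
_______
_______
Generation 2: 7 live cells
_______
____XX_
__X____
_X__XX_
_X_____
_______
_______

Cell (3,4) at generation 2: 1 -> alive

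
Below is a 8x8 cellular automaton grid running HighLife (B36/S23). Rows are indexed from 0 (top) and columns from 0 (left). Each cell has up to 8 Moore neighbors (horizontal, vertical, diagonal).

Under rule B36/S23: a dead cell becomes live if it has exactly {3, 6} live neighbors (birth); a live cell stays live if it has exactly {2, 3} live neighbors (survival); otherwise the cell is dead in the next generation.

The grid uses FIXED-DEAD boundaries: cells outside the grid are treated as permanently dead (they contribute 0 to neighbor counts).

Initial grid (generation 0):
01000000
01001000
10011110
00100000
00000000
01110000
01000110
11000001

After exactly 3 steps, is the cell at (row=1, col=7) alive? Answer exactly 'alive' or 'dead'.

Simulating step by step:
Generation 0 (given above): 18 live cells
Generation 1: 21 live cells
00000000
11111000
01111100
00011100
01010000
01100000
00000010
11000010
Generation 2: 15 live cells
01110000
10000100
10000000
01100100
01010000
01100000
10100000
00000000
Generation 3: 14 live cells
01100000
10100000
10000000
11100000
10110000
10010000
00100000
00000000

Cell (1,7) at generation 3: 0 -> dead

Answer: dead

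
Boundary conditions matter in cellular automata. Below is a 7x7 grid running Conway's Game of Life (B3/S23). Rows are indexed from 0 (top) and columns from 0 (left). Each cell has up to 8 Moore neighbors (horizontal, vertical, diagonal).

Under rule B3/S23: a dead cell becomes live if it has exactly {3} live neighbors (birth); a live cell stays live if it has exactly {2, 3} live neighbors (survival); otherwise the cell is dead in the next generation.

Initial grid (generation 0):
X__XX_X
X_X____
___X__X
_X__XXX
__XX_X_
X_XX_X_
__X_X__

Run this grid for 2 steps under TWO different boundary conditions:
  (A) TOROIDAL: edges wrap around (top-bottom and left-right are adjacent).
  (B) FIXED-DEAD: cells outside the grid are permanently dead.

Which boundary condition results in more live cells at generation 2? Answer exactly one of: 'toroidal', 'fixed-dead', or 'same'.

Under TOROIDAL boundary, generation 2:
__X_X__
_______
____X__
__XX_XX
X____X_
XX____X
X__XX__
Population = 15

Under FIXED-DEAD boundary, generation 2:
_X_XX__
X____X_
_X__X_X
__XX_X_
_______
_______
_______
Population = 11

Comparison: toroidal=15, fixed-dead=11 -> toroidal

Answer: toroidal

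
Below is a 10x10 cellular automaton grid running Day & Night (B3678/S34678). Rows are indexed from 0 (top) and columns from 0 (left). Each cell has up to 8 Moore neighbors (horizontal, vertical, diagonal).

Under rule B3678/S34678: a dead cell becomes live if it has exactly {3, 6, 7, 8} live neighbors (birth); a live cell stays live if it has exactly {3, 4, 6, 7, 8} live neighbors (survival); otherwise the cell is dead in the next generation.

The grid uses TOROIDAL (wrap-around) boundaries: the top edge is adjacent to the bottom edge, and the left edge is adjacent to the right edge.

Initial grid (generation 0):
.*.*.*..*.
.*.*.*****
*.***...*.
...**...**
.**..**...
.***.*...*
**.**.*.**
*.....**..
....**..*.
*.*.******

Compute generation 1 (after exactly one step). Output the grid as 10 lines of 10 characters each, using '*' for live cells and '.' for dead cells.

Answer: .*.**.****
.*********
***...*..*
*...*..*.*
.*...*..**
*.**.*.***
.*.**.*.**
**.*..**..
**.**.***.
.*....****

Derivation:
Simulating step by step:
Generation 0 (given above): 50 live cells
Generation 1: 59 live cells
(generation 1 grid is the final answer)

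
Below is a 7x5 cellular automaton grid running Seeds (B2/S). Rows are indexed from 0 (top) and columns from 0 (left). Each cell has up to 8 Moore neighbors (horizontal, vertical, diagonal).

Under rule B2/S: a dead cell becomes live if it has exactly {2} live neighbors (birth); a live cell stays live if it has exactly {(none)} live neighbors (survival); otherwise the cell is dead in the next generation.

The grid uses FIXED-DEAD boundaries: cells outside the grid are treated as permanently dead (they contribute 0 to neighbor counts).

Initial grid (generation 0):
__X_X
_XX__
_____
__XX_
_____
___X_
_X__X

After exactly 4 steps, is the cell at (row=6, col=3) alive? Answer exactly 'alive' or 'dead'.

Simulating step by step:
Generation 0 (given above): 9 live cells
Generation 1: 5 live cells
_____
_____
_____
_____
____X
__X_X
__XX_
Generation 2: 3 live cells
_____
_____
_____
_____
_____
_X___
_X__X
Generation 3: 4 live cells
_____
_____
_____
_____
_____
X_X__
X_X__
Generation 4: 3 live cells
_____
_____
_____
_____
_X___
___X_
___X_

Cell (6,3) at generation 4: 1 -> alive

Answer: alive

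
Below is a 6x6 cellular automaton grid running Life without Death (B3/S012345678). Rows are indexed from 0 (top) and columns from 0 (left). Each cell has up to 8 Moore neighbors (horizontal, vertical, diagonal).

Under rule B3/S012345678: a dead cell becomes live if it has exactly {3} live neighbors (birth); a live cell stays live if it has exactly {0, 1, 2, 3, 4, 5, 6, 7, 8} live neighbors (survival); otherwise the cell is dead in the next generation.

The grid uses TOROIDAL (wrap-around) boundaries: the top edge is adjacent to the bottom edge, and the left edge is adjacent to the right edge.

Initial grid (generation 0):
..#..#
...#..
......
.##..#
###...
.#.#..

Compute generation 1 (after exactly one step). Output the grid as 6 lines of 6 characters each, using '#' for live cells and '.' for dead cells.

Simulating step by step:
Generation 0 (given above): 11 live cells
Generation 1: 15 live cells
(generation 1 grid is the final answer)

Answer: ..####
...#..
..#...
.##..#
####..
.#.#..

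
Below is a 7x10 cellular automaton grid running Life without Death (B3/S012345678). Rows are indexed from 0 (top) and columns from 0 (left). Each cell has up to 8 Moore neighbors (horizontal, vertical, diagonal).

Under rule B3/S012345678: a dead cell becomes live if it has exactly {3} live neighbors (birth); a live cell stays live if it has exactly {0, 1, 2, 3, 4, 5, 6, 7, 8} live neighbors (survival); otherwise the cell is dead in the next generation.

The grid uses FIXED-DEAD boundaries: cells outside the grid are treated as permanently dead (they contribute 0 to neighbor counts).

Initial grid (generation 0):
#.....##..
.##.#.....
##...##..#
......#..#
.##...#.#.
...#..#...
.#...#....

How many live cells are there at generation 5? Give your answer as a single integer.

Answer: 50

Derivation:
Simulating step by step:
Generation 0 (given above): 21 live cells
Generation 1: 31 live cells
##....##..
.##.#..#..
###..##..#
#.#...#.##
.##..##.#.
.#.#.###..
.#...#....
Generation 2: 42 live cells
###...##..
.####..##.
###..##..#
#.##..#.##
#######.##
##.#.###..
.##.##....
Generation 3: 46 live cells
###...###.
.####..##.
###..##..#
#.##..#.##
#######.##
##.#.####.
######....
Generation 4: 49 live cells
###...###.
.####..###
###..##..#
#.##..#.##
#######.##
##.#.#####
######.#..
Generation 5: 50 live cells
###...####
.####..###
###..##..#
#.##..#.##
#######.##
##.#.#####
######.#..
Population at generation 5: 50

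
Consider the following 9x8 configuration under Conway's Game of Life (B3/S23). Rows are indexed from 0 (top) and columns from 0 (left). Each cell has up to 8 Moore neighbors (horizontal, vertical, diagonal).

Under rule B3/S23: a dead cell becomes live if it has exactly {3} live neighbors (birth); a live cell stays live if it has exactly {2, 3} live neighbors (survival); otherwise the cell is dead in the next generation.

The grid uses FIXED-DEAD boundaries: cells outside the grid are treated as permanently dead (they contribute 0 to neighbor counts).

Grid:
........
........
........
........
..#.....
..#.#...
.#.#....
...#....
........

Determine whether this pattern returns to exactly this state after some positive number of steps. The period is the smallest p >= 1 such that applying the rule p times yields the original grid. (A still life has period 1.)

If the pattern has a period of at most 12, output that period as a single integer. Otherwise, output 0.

Simulating and comparing each generation to the original:
Gen 0 (original, given above): 6 live cells
Gen 1: 6 live cells, differs from original
Gen 2: 6 live cells, MATCHES original -> period = 2

Answer: 2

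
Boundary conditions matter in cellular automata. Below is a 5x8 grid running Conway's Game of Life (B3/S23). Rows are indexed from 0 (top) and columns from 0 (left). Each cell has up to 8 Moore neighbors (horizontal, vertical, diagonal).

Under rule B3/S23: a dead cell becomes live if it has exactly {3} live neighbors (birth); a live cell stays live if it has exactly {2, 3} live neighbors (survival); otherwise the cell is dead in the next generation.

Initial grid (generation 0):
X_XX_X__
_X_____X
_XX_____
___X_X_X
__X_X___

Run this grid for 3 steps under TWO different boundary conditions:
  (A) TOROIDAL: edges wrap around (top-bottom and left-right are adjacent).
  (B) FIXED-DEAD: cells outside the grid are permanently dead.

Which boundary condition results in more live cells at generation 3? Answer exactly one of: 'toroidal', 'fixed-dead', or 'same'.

Answer: fixed-dead

Derivation:
Under TOROIDAL boundary, generation 3:
____XX__
___XX___
____X___
XX_XX__X
___X__XX
Population = 13

Under FIXED-DEAD boundary, generation 3:
_XX_____
X__X____
XXXXXX__
XX___X__
__XXXX__
Population = 17

Comparison: toroidal=13, fixed-dead=17 -> fixed-dead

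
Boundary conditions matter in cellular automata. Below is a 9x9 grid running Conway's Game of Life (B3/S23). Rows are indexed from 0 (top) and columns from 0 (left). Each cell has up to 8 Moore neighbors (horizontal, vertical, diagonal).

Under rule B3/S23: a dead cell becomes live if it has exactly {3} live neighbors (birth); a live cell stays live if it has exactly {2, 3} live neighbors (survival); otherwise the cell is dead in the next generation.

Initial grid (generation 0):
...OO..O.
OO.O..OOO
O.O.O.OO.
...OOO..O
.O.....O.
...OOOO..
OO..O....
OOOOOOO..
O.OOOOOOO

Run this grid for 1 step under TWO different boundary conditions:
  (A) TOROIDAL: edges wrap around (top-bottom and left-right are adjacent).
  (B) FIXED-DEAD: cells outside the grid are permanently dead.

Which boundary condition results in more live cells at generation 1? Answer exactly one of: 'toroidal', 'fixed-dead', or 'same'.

Answer: fixed-dead

Derivation:
Under TOROIDAL boundary, generation 1:
.........
OO.......
..O......
OOOOOO..O
..O....O.
OOOOOOO..
O........
.........
O........
Population = 21

Under FIXED-DEAD boundary, generation 1:
..OOO.OOO
OO......O
O.O......
.OOOOO..O
..O....O.
OOOOOOO..
O........
.........
O......O.
Population = 29

Comparison: toroidal=21, fixed-dead=29 -> fixed-dead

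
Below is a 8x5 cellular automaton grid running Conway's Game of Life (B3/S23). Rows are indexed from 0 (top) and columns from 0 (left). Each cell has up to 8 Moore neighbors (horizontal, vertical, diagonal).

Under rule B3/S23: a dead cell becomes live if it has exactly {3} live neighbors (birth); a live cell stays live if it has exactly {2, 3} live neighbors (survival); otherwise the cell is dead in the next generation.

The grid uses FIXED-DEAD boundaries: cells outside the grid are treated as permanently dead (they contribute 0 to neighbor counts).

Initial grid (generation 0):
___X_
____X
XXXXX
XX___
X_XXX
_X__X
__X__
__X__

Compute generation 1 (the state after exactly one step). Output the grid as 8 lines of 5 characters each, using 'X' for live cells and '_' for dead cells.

Simulating step by step:
Generation 0 (given above): 17 live cells
Generation 1: 15 live cells
(generation 1 grid is the final answer)

Answer: _____
_X__X
X_XXX
_____
X_XXX
_X__X
_XXX_
_____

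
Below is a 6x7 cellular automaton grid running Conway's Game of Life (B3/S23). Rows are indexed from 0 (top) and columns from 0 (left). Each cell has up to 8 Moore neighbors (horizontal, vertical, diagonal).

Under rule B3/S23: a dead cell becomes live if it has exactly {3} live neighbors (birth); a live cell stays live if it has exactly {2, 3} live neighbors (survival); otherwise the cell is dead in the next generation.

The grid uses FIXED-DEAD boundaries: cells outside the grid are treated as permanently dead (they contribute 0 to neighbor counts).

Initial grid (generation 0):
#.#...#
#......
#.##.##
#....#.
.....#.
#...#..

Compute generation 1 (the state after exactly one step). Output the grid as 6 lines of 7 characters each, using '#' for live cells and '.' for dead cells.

Simulating step by step:
Generation 0 (given above): 14 live cells
Generation 1: 14 live cells
(generation 1 grid is the final answer)

Answer: .#.....
#.##.##
#...###
.#...#.
....##.
.......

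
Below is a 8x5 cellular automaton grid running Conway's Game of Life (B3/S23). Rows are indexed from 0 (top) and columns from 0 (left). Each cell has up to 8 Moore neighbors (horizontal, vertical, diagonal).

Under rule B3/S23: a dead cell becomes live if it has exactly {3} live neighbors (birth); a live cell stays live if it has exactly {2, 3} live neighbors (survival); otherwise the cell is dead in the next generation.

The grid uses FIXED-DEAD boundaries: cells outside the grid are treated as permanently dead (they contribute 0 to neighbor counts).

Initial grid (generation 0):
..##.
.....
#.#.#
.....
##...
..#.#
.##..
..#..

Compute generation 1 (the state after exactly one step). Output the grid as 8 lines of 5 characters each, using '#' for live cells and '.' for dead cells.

Answer: .....
.##..
.....
#....
.#...
#.##.
.##..
.##..

Derivation:
Simulating step by step:
Generation 0 (given above): 12 live cells
Generation 1: 11 live cells
(generation 1 grid is the final answer)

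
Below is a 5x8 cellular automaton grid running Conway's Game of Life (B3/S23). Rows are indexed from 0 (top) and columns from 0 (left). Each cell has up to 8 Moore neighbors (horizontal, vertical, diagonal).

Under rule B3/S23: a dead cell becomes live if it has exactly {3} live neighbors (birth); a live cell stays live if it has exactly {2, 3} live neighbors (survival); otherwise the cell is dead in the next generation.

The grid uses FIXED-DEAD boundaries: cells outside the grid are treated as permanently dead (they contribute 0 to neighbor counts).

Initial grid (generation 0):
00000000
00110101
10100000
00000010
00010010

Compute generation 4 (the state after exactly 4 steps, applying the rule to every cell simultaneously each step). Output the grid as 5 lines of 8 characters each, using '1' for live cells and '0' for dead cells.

Simulating step by step:
Generation 0 (given above): 9 live cells
Generation 1: 7 live cells
00000000
01110000
01110010
00000000
00000000
Generation 2: 6 live cells
00100000
01010000
01010000
00100000
00000000
Generation 3: 6 live cells
00100000
01010000
01010000
00100000
00000000
Generation 4: 6 live cells
(generation 4 grid is the final answer)

Answer: 00100000
01010000
01010000
00100000
00000000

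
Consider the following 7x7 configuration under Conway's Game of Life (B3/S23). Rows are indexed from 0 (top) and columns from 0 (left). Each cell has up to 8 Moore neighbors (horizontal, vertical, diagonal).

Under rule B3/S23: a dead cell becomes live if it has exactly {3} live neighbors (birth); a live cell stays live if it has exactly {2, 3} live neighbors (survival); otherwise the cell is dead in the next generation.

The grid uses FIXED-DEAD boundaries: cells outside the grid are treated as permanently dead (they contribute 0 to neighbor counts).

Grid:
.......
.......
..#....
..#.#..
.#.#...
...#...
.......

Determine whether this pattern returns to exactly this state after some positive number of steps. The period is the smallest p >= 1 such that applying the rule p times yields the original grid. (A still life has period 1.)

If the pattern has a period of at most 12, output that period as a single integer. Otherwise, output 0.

Answer: 2

Derivation:
Simulating and comparing each generation to the original:
Gen 0 (original, given above): 6 live cells
Gen 1: 6 live cells, differs from original
Gen 2: 6 live cells, MATCHES original -> period = 2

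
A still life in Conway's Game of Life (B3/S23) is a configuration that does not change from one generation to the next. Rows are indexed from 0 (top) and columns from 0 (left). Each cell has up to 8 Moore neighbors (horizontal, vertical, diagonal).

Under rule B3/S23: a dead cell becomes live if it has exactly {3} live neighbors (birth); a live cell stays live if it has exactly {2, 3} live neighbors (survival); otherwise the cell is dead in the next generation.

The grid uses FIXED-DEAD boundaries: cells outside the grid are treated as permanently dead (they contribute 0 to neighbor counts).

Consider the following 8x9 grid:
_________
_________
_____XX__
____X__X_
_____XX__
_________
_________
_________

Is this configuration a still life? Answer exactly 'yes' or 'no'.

Compute generation 1 and compare to generation 0 (given above):
Generation 1:
_________
_________
_____XX__
____X__X_
_____XX__
_________
_________
_________
The grids are IDENTICAL -> still life.

Answer: yes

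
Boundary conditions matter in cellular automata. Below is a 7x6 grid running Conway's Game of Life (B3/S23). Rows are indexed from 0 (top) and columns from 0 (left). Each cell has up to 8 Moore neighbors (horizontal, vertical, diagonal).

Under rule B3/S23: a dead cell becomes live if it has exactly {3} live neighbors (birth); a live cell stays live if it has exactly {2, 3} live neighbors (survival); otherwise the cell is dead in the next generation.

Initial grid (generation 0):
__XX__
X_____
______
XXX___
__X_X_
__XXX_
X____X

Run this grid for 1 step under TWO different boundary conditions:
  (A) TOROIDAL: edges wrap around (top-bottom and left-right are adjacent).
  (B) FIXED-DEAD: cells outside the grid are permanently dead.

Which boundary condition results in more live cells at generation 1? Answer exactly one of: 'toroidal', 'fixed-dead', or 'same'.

Under TOROIDAL boundary, generation 1:
XX___X
______
X_____
_XXX__
____XX
_XX_X_
_X___X
Population = 14

Under FIXED-DEAD boundary, generation 1:
______
______
X_____
_XXX__
____X_
_XX_XX
___XX_
Population = 11

Comparison: toroidal=14, fixed-dead=11 -> toroidal

Answer: toroidal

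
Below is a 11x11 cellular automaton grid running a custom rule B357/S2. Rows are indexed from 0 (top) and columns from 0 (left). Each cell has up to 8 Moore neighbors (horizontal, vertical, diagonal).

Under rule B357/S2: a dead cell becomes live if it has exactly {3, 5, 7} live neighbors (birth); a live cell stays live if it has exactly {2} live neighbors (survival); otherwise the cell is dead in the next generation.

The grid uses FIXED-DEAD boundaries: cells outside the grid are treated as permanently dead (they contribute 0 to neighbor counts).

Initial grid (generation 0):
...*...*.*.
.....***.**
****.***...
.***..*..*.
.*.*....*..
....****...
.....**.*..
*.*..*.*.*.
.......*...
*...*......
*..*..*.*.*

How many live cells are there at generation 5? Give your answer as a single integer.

Simulating step by step:
Generation 0 (given above): 43 live cells
Generation 1: 24 live cells
.......*.**
.*.*....***
*........**
.....*..*..
.**.....*..
........*..
.......*...
.....**....
.*....*.*..
.......*...
...........
Generation 2: 12 live cells
...........
...........
...........
.*......*..
.......***.
.......**..
......**...
.....*.....
.....*.....
.......*...
...........
Generation 3: 6 live cells
...........
...........
...........
.......*.*.
...........
.........*.
........*..
.....*.....
......*....
...........
...........
Generation 4: 1 live cells
...........
...........
...........
...........
........*..
...........
...........
...........
...........
...........
...........
Generation 5: 0 live cells
...........
...........
...........
...........
...........
...........
...........
...........
...........
...........
...........
Population at generation 5: 0

Answer: 0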